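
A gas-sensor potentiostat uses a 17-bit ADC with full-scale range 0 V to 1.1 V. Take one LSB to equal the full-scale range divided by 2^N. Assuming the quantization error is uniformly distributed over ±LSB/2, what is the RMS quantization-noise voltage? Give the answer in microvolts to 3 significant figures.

Full-scale range = 1.1 V.
LSB = 1.1 V / 2^17 = 8.3923 µV.
RMS of a uniform error over width LSB is LSB/√12 = 2.42 µV.

2.42 µV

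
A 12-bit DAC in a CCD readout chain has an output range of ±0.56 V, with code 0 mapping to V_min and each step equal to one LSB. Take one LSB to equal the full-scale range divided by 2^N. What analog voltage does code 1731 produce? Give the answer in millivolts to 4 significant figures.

Range = 0.56 − (-0.56) = 1.12 V. LSB = 1.12 V / 2^12.
V_out = V_min + code × LSB = -0.56 V + 1731 × 1.12 V / 4096
      = -0.56 V + 0.473320 V = -0.0866797 V.

-86.68 mV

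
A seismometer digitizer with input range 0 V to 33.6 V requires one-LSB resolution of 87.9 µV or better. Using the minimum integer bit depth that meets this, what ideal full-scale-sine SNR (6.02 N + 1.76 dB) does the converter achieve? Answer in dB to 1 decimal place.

Full-scale range = 33.6 V.
Need 2^N ≥ 33.6 V / 87.9 µV = 382300 → N_min = 19.
Ideal SNR at N = 19: 6.02·19 + 1.76 = 116.1 dB.

116.1 dB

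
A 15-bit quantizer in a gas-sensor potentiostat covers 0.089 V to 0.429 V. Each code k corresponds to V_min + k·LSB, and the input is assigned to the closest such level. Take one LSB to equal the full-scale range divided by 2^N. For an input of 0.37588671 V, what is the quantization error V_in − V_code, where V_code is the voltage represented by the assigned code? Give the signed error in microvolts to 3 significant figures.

Full-scale range = 0.429 V − (0.089 V) = 0.34 V. LSB = 0.34 V / 2^15 ≈ 10.38 µV.
(V_in − V_min)/LSB = (0.37588671 − (0.089)) × 32768/0.34 = 27649.1286 → nearest code k = 27649.
V_code = V_min + k × range/2^15 = 0.089 + 27649 × 0.34/32768 = 0.37588537598 V.
Error = V_in − V_code = 0.37588671 − (0.37588537598) = +1.33 µV.

+1.33 µV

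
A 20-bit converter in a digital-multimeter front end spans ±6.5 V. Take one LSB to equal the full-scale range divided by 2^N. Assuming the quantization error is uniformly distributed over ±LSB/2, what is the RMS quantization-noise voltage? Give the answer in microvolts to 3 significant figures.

The full-scale span is 6.5 − (-6.5) = 13 V.
LSB = 13 V / 2^20 = 12.398 µV.
σ_q = LSB/√12 = 12.398 µV/3.4641 = 3.58 µV.

3.58 µV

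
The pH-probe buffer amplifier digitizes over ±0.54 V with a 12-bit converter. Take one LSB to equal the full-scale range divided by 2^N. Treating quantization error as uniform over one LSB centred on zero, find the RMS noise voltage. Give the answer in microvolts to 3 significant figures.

Range = 0.54 − (-0.54) = 1.08 V.
LSB = 1.08 V / 2^12 = 263.67 µV.
RMS of a uniform error over width LSB is LSB/√12 = 76.1 µV.

76.1 µV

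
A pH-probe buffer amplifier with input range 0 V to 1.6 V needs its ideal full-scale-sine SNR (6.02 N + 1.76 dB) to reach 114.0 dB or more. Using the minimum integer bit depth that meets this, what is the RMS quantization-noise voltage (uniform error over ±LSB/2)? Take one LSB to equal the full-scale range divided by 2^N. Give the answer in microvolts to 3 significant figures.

0.881 µV

V_FS = 1.6 V.
Solving 6.02 N ≥ 114.0 − 1.76: N ≥ 18.645. Round up → N = 19.
One LSB is 1.6 V / 524288 = 3.0518 µV.
V_rms = LSB/√12 = 0.881 µV.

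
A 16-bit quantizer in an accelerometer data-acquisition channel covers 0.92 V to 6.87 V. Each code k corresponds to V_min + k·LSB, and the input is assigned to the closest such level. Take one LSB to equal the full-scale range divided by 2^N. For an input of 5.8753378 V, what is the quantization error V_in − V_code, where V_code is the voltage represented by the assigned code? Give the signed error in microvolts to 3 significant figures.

+30.8 µV

Range = 6.87 − (0.92) = 5.95 V. LSB = 5.95 V / 2^16 ≈ 90.79 µV.
(5.8753378 − (0.92)) / LSB = 4.9553378 × 65536/5.95 = 54580.3392. Nearest integer: k = 54580.
V_code = V_min + k × range/2^16 = 0.92 + 54580 × 5.95/65536 = 5.8753070068 V.
e = 5.8753378 − (5.8753070068) = +30.8 µV.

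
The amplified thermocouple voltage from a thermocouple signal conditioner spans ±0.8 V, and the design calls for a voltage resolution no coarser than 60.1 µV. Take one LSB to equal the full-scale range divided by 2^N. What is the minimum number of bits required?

15 bits

The full-scale span is 0.8 − (-0.8) = 1.6 V.
Need 2^N ≥ 1.6 V / 60.1 µV = 26620 → N_min = 15.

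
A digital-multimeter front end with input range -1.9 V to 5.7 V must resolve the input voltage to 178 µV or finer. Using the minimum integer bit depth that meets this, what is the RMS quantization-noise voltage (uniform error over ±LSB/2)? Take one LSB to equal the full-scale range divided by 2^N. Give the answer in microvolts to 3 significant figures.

33.5 µV

Span: 5.7 V − (-1.9 V) = 7.6 V.
Required number of levels: 7.6/178 µV = 42697; smallest N with 2^N ≥ that is 16.
Step size = 7.6/65536 V = 115.97 µV.
σ_q = LSB/√12 = 115.97 µV/3.4641 = 33.5 µV.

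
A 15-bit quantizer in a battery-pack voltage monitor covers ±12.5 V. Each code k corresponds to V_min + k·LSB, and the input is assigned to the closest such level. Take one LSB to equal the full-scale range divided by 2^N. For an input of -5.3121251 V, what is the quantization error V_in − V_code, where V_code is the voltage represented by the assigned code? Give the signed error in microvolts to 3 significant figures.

+222 µV

The full-scale span is 12.5 − (-12.5) = 25 V. LSB = 25 V / 2^15 ≈ 0.7629 mV.
Position in LSBs: (-5.3121251 − (-12.5)) × 32768/25 = 9421.2914; rounding gives k = 9421.
V_code = V_min + k × range/2^15 = -12.5 + 9421 × 25/32768 = -5.3123474121 V.
e = -5.3121251 − (-5.3123474121) = +222 µV.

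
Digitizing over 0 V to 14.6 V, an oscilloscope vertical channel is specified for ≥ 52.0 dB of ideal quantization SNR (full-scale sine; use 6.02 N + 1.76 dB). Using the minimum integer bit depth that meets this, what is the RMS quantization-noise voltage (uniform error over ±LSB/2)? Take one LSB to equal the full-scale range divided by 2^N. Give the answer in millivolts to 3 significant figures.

Span = 14.6 V.
6.02 N + 1.76 ≥ 52.0 gives N ≥ 8.346, so the minimum integer is 9.
One LSB is 14.6 V / 512 = 28.516 mV.
σ_q = LSB/√12 = 28.516 mV/3.4641 = 8.23 mV.

8.23 mV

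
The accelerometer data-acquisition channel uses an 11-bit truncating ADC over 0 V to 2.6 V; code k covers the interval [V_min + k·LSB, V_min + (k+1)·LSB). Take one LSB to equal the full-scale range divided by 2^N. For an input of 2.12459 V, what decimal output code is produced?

1673

Span = 2.6 V. LSB = 2.6 V / 2^11 ≈ 1.270 mV.
code = ⌊(V_in − V_min)/LSB⌋ = ⌊(V_in − V_min) × 2^11 / range⌋
     = ⌊(2.12459 − (0)) × 2048 / 2.6⌋ = ⌊2.12459 × 2048/2.6⌋
     = ⌊1673.523⌋ = 1673.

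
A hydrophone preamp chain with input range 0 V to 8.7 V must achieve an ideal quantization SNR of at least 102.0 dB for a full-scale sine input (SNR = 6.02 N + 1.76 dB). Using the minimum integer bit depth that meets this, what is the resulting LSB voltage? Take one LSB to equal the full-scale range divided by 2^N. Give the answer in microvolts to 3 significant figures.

66.4 µV

Full-scale range = 8.7 V.
Required N = ⌈(102.0 − 1.76)/6.02⌉ = ⌈16.651⌉ = 17.
LSB = 8.7 V ÷ 2^17 = 8.7/131072 V = 66.4 µV.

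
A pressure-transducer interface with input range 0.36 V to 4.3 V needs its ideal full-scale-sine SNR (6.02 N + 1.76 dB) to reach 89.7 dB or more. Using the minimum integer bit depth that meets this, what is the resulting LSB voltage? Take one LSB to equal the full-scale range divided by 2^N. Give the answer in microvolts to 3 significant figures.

The full-scale span is 4.3 − (0.36) = 3.94 V.
Required N = ⌈(89.7 − 1.76)/6.02⌉ = ⌈14.608⌉ = 15.
LSB = 3.94 V / 2^15 = 120 µV.

120 µV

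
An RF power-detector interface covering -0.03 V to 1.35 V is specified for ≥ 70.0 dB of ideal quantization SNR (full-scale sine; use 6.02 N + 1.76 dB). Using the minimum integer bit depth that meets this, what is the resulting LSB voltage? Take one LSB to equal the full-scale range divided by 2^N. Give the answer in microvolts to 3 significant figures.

337 µV

Full-scale range = 1.35 V − (-0.03 V) = 1.38 V.
Required N = ⌈(70.0 − 1.76)/6.02⌉ = ⌈11.336⌉ = 12.
Step size = 1.38/4096 V = 337 µV.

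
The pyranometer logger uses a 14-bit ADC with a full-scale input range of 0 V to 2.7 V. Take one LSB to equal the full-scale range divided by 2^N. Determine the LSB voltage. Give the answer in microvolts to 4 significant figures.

Span = 2.7 V.
2^14 = 16384 levels.
LSB = 2.7 V ÷ 2^14 = 2.7/16384 V = 164.8 µV.

164.8 µV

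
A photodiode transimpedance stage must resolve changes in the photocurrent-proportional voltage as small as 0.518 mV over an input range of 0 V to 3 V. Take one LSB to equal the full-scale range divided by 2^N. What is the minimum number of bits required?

Full-scale range = 3 V.
Required number of levels: 3/0.518 mV = 5791.5; smallest N with 2^N ≥ that is 13.

13 bits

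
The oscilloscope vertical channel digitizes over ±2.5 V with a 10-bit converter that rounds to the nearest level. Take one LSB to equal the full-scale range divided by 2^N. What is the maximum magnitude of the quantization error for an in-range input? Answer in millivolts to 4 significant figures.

Range = 2.5 − (-2.5) = 5 V.
Step size = 5/1024 V = 4.88281 mV.
|e|_max = LSB/2 = 2.441 mV.

2.441 mV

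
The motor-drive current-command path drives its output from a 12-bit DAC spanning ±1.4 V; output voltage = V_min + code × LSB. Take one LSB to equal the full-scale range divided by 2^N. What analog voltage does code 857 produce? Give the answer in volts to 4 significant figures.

-0.8142 V

Span: 1.4 V − (-1.4 V) = 2.8 V. LSB = 2.8 V / 2^12.
Output = V_min + (857/4096) × range = -1.4 + 0.209229 × 2.8 V
      = -1.4 + 0.585840 = -0.814160 V.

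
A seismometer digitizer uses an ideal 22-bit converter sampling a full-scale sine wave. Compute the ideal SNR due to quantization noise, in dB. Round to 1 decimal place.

134.2 dB

For an ideal N-bit converter with full-scale sine input, SNR = 6.02 N + 1.76 dB. SNR = 6.02 × 22 + 1.76 = 132.44 + 1.76 = 134.20 dB.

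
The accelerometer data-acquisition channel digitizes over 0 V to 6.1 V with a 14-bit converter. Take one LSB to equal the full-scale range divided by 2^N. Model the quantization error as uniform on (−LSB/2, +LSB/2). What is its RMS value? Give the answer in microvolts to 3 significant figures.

107 µV

V_FS = 6.1 V.
LSB = 6.1 V ÷ 2^14 = 6.1/16384 V = 372.31 µV.
For a uniform distribution on [−LSB/2, +LSB/2], V_rms = LSB/√12 = 372.31 µV/3.4641 = 107 µV.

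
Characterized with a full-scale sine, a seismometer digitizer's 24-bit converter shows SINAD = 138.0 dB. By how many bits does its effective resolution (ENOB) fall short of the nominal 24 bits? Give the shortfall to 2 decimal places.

Effective bits = (138.0 − 1.76)/6.02 = 22.6312.
24 − 22.6312 = 1.37 bits below nominal.

1.37 bits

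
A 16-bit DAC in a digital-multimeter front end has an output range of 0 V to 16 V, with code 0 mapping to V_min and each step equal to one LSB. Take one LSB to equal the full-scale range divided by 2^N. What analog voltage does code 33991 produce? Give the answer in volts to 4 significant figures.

8.299 V

Range is 16 V. LSB = 16 V / 2^16.
V_out = 0 + 33991 × (16/65536) V
      = 0 V + 8.29858 V = 8.29858 V.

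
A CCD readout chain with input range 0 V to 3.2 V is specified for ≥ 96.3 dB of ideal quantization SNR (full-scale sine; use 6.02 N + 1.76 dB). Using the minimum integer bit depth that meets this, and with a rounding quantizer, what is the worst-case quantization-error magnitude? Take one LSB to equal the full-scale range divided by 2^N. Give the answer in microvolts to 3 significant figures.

24.4 µV

V_FS = 3.2 V.
6.02 N + 1.76 ≥ 96.3 gives N ≥ 15.704, so the minimum integer is 16.
LSB = 3.2 V / 2^16 = 48.828 µV.
Max error for round-to-nearest is LSB/2 = 24.4 µV.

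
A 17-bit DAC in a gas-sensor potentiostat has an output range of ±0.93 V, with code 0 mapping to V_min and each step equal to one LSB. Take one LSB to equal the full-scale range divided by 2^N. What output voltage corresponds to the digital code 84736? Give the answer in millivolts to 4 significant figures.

272.5 mV

Span: 0.93 V − (-0.93 V) = 1.86 V. LSB = 1.86 V / 2^17.
Output = V_min + (84736/131072) × range = -0.93 + 0.646484 × 1.86 V
      = -0.93 + 1.20246 = 0.272461 V.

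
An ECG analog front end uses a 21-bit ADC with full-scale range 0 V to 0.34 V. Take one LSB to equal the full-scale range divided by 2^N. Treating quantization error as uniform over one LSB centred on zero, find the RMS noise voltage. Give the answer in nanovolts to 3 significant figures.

Span = 0.34 V.
LSB = 0.34 V / 2^21 = 162.12 nV.
V_rms = LSB/√12 = 162.12 nV / √12 = 46.8 nV.

46.8 nV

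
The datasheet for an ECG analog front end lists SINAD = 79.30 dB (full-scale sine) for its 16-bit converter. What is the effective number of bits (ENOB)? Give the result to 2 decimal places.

(79.30 − 1.76) / 6.02 = 77.54/6.02 = 12.8804 effective bits.

12.88 bits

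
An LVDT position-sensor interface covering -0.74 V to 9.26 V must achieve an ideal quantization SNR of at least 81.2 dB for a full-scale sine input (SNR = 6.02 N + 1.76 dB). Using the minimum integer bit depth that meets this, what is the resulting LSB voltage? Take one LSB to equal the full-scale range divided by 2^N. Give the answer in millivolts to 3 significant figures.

The full-scale span is 9.26 − (-0.74) = 10 V.
Solving 6.02 N ≥ 81.2 − 1.76: N ≥ 13.196. Round up → N = 14.
Step size = 10/16384 V = 0.610 mV.

0.610 mV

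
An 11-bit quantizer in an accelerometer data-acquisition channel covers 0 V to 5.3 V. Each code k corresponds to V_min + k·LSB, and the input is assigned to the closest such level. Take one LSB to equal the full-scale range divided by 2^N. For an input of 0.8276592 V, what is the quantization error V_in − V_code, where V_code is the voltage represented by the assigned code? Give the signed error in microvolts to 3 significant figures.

Span = 5.3 V. LSB = 5.3 V / 2^11 ≈ 2.588 mV.
(0.8276592 − (0)) / LSB = 0.8276592 × 2048/5.3 = 319.8200. Nearest integer: k = 320.
V_code = V_min + k × range/2^11 = 0 + 320 × 5.3/2048 = 0.8281250000 V.
e = 0.8276592 − (0.8281250000) = −466 µV.

−466 µV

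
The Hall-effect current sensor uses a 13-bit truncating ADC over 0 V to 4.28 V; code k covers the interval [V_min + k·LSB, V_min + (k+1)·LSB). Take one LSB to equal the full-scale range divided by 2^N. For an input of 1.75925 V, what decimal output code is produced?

3367

Range is 4.28 V. LSB = 4.28 V / 2^13 ≈ 0.5225 mV.
code = ⌊(V_in − V_min)/LSB⌋ = ⌊(V_in − V_min) × 2^13 / range⌋
     = ⌊(1.75925 − (0)) × 8192 / 4.28⌋ = ⌊1.75925 × 8192/4.28⌋
     = ⌊3367.237⌋ = 3367.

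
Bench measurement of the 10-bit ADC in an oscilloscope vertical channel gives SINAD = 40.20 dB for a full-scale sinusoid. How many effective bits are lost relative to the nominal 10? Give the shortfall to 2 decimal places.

3.61 bits

Effective bits = (40.20 − 1.76)/6.02 = 6.3854.
10 − 6.3854 = 3.61 bits below nominal.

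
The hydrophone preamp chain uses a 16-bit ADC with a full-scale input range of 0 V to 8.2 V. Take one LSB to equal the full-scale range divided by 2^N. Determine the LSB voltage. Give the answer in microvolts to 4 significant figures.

125.1 µV

Range is 8.2 V.
There are 2^16 = 65536 steps.
One LSB is 8.2 V / 65536 = 125.1 µV.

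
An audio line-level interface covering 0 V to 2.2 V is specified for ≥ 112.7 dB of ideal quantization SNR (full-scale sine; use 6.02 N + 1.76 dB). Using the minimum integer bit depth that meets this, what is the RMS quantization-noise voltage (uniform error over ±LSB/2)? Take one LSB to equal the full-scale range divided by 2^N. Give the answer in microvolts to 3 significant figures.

1.21 µV

Range is 2.2 V.
6.02 N + 1.76 ≥ 112.7 gives N ≥ 18.429, so the minimum integer is 19.
Step size = 2.2/524288 V = 4.1962 µV.
V_rms = LSB/√12 = 1.21 µV.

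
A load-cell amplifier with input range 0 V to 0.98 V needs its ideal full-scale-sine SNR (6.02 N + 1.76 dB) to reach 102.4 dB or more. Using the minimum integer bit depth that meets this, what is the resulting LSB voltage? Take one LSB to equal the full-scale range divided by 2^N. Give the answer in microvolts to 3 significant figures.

7.48 µV

V_FS = 0.98 V.
N ≥ (102.4 − 1.76)/6.02 = 16.718 → N_min = 17.
Step size = 0.98/131072 V = 7.48 µV.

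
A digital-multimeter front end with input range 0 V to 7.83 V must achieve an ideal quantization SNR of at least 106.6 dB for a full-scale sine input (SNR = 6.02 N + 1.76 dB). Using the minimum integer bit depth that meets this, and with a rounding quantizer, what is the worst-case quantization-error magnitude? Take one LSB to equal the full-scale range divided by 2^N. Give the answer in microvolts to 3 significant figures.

Full-scale range = 7.83 V.
Solving 6.02 N ≥ 106.6 − 1.76: N ≥ 17.415. Round up → N = 18.
Step size = 7.83/262144 V = 29.869 µV.
Max error for round-to-nearest is LSB/2 = 14.9 µV.

14.9 µV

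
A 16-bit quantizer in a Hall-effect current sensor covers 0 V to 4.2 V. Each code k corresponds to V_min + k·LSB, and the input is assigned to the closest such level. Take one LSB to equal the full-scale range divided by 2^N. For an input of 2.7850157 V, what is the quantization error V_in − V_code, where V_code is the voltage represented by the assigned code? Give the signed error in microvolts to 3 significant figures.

−9.32 µV

Full-scale range = 4.2 V. LSB = 4.2 V / 2^16 ≈ 64.09 µV.
(V_in − V_min)/LSB = (2.7850157 − (0)) × 65536/4.2 = 43456.8545 → nearest code k = 43457.
V_code = 0 + (43457/65536) × 4.2 = 2.7850250244 V.
V_in − V_code = 2.7850157 − (2.7850250244) = −9.32 µV.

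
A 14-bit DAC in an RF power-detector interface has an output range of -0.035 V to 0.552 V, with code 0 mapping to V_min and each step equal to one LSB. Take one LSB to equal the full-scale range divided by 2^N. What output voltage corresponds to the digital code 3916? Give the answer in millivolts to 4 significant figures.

Full-scale range = 0.552 V − (-0.035 V) = 0.587 V. LSB = 0.587 V / 2^14.
Output = V_min + (3916/16384) × range = -0.035 + 0.239014 × 0.587 V
      = -0.035 + 0.140301 = 0.105301 V.

105.3 mV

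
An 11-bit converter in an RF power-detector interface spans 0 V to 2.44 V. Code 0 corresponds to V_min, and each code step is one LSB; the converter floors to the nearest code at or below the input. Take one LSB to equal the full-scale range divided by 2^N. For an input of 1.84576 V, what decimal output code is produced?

1549

V_FS = 2.44 V. LSB = 2.44 V / 2^11 ≈ 1.191 mV.
code = ⌊(V_in − V_min)/LSB⌋ = ⌊(V_in − V_min) × 2^11 / range⌋
     = ⌊(1.84576 − (0)) × 2048 / 2.44⌋ = ⌊1.84576 × 2048/2.44⌋
     = ⌊1549.228⌋ = 1549.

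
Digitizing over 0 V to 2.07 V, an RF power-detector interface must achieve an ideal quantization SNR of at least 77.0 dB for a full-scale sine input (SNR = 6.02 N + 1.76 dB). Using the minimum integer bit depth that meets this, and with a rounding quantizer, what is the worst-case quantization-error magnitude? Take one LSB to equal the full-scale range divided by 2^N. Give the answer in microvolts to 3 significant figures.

Full-scale range = 2.07 V.
N ≥ (77.0 − 1.76)/6.02 = 12.498 → N_min = 13.
Step size = 2.07/8192 V = 252.69 µV.
|e|_max = LSB/2 = 126 µV.

126 µV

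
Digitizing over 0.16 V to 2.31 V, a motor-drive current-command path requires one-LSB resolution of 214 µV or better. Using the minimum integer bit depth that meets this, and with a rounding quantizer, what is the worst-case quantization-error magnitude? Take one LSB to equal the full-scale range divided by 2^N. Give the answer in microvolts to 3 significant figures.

65.6 µV

Span: 2.31 V − (0.16 V) = 2.15 V.
Required number of levels: 2.15/214 µV = 10047; smallest N with 2^N ≥ that is 14.
LSB = 2.15 V / 2^14 = 131.23 µV.
Half an LSB is 65.6 µV.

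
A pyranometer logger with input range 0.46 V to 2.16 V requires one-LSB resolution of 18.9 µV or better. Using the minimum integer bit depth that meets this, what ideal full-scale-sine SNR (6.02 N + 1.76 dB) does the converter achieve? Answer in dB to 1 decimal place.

Range = 2.16 − (0.46) = 1.7 V.
Required number of levels: 1.7/18.9 µV = 89947; smallest N with 2^N ≥ that is 17.
Ideal SNR at N = 17: 6.02·17 + 1.76 = 104.1 dB.

104.1 dB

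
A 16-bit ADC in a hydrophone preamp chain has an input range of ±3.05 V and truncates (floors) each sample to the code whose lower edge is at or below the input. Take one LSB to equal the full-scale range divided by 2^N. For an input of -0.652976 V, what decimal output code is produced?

The full-scale span is 3.05 − (-3.05) = 6.1 V. LSB = 6.1 V / 2^16 ≈ 93.08 µV.
(V_in − V_min) × 2^16/range = (-0.652976 − (-3.05)) × 65536/6.1 = 25752.683.
Floor → code = 25752.

25752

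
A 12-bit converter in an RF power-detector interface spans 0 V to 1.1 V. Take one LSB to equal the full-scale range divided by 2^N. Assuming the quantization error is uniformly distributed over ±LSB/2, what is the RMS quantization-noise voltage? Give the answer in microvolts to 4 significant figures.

77.53 µV

Span = 1.1 V.
Step size = 1.1/4096 V = 268.555 µV.
RMS of a uniform error over width LSB is LSB/√12 = 77.53 µV.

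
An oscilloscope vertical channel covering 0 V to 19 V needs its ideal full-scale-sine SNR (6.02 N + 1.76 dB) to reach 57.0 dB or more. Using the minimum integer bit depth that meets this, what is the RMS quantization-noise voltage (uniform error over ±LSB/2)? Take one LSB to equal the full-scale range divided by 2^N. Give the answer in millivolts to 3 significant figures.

Range is 19 V.
N ≥ (57.0 − 1.76)/6.02 = 9.176 → N_min = 10.
LSB = 19 V ÷ 2^10 = 19/1024 V = 18.555 mV.
V_rms = LSB/√12 = 5.36 mV.

5.36 mV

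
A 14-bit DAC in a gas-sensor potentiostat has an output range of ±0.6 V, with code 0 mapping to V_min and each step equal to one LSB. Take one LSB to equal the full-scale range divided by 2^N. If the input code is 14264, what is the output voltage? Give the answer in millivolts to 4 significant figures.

444.7 mV

Full-scale range = 0.6 V − (-0.6 V) = 1.2 V. LSB = 1.2 V / 2^14.
V_out = -0.6 + 14264 × (1.2/16384) V
      = -0.6 V + 1.04473 V = 0.444727 V.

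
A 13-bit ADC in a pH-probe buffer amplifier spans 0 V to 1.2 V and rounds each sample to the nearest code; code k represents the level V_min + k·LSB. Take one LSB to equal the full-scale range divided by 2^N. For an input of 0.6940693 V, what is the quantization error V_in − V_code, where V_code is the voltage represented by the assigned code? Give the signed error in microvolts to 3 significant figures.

V_FS = 1.2 V. LSB = 1.2 V / 2^13 ≈ 146.5 µV.
(0.6940693 − (0)) / LSB = 0.6940693 × 8192/1.2 = 4738.1798. Nearest integer: k = 4738.
Reconstructed level: 0 + 4738 × 1.2/8192 V = 0.6940429688 V.
e = 0.6940693 − (0.6940429688) = +26.3 µV.

+26.3 µV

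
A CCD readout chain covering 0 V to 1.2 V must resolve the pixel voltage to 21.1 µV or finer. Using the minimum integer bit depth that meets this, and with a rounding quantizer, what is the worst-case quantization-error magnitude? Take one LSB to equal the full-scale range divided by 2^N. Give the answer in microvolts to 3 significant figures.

Full-scale range = 1.2 V.
Levels needed ≥ 1.2/21.1 µV = 56870. 2^16 = 65536 suffices, so N_min = 16.
LSB = 1.2 V ÷ 2^16 = 1.2/65536 V = 18.311 µV.
|e|_max = LSB/2 = 9.16 µV.

9.16 µV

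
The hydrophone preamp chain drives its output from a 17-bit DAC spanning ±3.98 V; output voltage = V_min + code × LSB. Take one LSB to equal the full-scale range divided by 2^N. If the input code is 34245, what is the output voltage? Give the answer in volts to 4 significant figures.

-1.900 V

Range = 3.98 − (-3.98) = 7.96 V. LSB = 7.96 V / 2^17.
V_out = V_min + code × LSB = -3.98 V + 34245 × 7.96 V / 131072
      = -3.98 V + 2.07970 V = -1.90030 V.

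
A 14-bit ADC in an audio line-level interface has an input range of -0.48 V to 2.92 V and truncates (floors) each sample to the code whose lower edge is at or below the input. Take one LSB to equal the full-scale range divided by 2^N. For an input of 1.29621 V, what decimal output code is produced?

Full-scale range = 2.92 V − (-0.48 V) = 3.4 V. LSB = 3.4 V / 2^14 ≈ 207.5 µV.
code = ⌊(V_in − V_min)/LSB⌋ = ⌊(V_in − V_min) × 2^14 / range⌋
     = ⌊(1.29621 − (-0.48)) × 16384 / 3.4⌋ = ⌊1.77621 × 16384/3.4⌋
     = ⌊8559.243⌋ = 8559.

8559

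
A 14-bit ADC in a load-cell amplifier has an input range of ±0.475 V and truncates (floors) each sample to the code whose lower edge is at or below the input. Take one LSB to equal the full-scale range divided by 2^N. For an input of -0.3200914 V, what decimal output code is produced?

2671

Span: 0.475 V − (-0.475 V) = 0.95 V. LSB = 0.95 V / 2^14 ≈ 57.98 µV.
code = ⌊(V_in − V_min)/LSB⌋ = ⌊(V_in − V_min) × 2^14 / range⌋
     = ⌊(-0.3200914 − (-0.475)) × 16384 / 0.95⌋ = ⌊0.1549086 × 16384/0.95⌋
     = ⌊2671.603⌋ = 2671.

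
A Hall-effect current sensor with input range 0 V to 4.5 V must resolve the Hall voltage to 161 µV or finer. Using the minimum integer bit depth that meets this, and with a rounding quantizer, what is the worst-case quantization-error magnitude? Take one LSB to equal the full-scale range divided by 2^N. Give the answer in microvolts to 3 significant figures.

68.7 µV

Range is 4.5 V.
Required number of levels: 4.5/161 µV = 27950; smallest N with 2^N ≥ that is 15.
One LSB is 4.5 V / 32768 = 137.33 µV.
|e|_max = LSB/2 = 68.7 µV.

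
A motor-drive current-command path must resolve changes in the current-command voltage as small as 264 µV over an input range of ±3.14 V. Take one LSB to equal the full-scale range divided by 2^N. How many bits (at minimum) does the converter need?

Full-scale range = 3.14 V − (-3.14 V) = 6.28 V.
Need 2^N ≥ 6.28 V / 264 µV = 23790 → N_min = 15.

15 bits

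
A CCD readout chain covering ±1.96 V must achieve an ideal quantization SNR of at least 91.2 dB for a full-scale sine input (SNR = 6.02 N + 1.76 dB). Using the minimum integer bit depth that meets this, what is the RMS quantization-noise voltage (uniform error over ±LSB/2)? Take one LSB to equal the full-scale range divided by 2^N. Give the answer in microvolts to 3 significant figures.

34.5 µV

Span: 1.96 V − (-1.96 V) = 3.92 V.
6.02 N + 1.76 ≥ 91.2 gives N ≥ 14.857, so the minimum integer is 15.
One LSB is 3.92 V / 32768 = 119.63 µV.
V_rms = LSB/√12 = 34.5 µV.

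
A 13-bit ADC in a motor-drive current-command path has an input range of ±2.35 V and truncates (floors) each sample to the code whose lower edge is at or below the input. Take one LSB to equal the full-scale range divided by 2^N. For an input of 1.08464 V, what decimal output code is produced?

5986

Span: 2.35 V − (-2.35 V) = 4.7 V. LSB = 4.7 V / 2^13 ≈ 0.5737 mV.
(V_in − V_min) × 2^13/range = (1.08464 − (-2.35)) × 8192/4.7 = 5986.504.
Floor → code = 5986.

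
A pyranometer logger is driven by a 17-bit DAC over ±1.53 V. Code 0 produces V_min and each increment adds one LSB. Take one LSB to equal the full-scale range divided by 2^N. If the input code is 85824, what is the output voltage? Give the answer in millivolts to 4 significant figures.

473.6 mV

Span: 1.53 V − (-1.53 V) = 3.06 V. LSB = 3.06 V / 2^17.
Output = V_min + (85824/131072) × range = -1.53 + 0.654785 × 3.06 V
      = -1.53 + 2.00364 = 0.473643 V.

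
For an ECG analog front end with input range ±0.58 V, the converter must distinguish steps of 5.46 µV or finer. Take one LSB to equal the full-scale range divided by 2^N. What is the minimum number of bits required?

18 bits

Range = 0.58 − (-0.58) = 1.16 V.
Levels needed ≥ 1.16/5.46 µV = 212500. 2^18 = 262144 suffices, so N_min = 18.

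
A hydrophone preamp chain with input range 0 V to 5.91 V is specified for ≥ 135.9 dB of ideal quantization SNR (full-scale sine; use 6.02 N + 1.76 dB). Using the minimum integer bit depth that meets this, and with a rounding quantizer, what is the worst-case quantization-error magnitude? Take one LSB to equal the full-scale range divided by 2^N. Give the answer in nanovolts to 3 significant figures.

352 nV

Full-scale range = 5.91 V.
Required N = ⌈(135.9 − 1.76)/6.02⌉ = ⌈22.282⌉ = 23.
LSB = 5.91 V / 2^23 = 0.70453 µV.
|e|_max = LSB/2 = 352 nV.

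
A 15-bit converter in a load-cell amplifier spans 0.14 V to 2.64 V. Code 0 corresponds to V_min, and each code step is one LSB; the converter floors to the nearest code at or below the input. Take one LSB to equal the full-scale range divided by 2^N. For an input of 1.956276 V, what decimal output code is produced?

Range = 2.64 − (0.14) = 2.5 V. LSB = 2.5 V / 2^15 ≈ 76.29 µV.
(V_in − V_min) × 2^15/range = (1.956276 − (0.14)) × 32768/2.5 = 23806.293.
Floor → code = 23806.

23806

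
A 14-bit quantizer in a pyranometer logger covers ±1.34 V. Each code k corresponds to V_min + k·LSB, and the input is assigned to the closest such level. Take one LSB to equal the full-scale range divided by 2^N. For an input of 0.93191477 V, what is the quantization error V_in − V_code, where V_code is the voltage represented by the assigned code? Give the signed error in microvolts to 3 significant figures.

Span: 1.34 V − (-1.34 V) = 2.68 V. LSB = 2.68 V / 2^14 ≈ 163.6 µV.
(0.93191477 − (-1.34)) / LSB = 2.27191477 × 16384/2.68 = 13889.1984. Nearest integer: k = 13889.
V_code = V_min + k × range/2^14 = -1.34 + 13889 × 2.68/16384 = 0.93188232422 V.
e = 0.93191477 − (0.93188232422) = +32.4 µV.

+32.4 µV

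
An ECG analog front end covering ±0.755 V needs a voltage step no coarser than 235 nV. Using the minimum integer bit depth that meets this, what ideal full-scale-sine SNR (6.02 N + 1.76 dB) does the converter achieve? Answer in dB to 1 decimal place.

140.2 dB

Range = 0.755 − (-0.755) = 1.51 V.
Levels needed ≥ 1.51/235 nV = 6.426e6. 2^23 = 8388608 suffices, so N_min = 23.
6.02(23) + 1.76 = 140.22 dB.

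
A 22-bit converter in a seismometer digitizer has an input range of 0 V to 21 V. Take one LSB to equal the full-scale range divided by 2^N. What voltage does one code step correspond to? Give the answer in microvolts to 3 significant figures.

V_FS = 21 V.
There are 2^22 = 4194304 steps.
Step size = 21/4194304 V = 5.01 µV.

5.01 µV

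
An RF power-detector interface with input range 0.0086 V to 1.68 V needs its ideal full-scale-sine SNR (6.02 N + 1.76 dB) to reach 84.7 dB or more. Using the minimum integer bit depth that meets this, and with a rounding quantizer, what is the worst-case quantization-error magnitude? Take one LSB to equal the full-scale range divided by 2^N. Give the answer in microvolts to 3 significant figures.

The full-scale span is 1.68 − (0.0086) = 1.6714 V.
Solving 6.02 N ≥ 84.7 − 1.76: N ≥ 13.777. Round up → N = 14.
LSB = 1.6714 V / 2^14 = 102.01 µV.
Max error for round-to-nearest is LSB/2 = 51.0 µV.

51.0 µV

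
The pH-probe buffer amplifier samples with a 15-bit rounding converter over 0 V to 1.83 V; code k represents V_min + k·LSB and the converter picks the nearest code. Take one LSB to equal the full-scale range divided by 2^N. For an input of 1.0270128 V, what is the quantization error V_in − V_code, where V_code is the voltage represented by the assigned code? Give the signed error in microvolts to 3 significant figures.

−16.6 µV

V_FS = 1.83 V. LSB = 1.83 V / 2^15 ≈ 55.85 µV.
(V_in − V_min)/LSB = (1.0270128 − (0)) × 32768/1.83 = 18389.7024 → nearest code k = 18390.
V_code = 0 + (18390/32768) × 1.83 = 1.0270294189 V.
V_in − V_code = 1.0270128 − (1.0270294189) = −16.6 µV.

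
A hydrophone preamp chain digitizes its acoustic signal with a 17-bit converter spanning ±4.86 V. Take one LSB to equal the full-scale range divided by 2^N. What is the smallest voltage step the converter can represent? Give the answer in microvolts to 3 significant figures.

74.2 µV

Span: 4.86 V − (-4.86 V) = 9.72 V.
Number of codes = 2^17 = 131072.
LSB = 9.72 V ÷ 2^17 = 9.72/131072 V = 74.2 µV.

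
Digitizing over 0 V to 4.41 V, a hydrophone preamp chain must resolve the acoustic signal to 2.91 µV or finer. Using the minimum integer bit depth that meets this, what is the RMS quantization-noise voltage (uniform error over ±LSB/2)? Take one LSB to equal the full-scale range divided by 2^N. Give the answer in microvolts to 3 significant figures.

Full-scale range = 4.41 V.
4.41 V / 2.91 µV = 1.515e6. Since 2^20 = 1048576 and 2^21 = 2097152, N = 21.
Step size = 4.41/2097152 V = 2.1029 µV.
σ_q = LSB/√12 = 2.1029 µV/3.4641 = 0.607 µV.

0.607 µV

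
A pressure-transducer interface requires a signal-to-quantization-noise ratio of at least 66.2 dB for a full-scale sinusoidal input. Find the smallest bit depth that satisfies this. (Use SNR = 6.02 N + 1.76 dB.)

N ≥ (66.2 − 1.76)/6.02 = 10.704 → N_min = 11.

11 bits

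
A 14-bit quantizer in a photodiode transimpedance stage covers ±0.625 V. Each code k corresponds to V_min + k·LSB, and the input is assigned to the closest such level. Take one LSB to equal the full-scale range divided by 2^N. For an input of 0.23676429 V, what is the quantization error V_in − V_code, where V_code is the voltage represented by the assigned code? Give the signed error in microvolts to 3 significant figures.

The full-scale span is 0.625 − (-0.625) = 1.25 V. LSB = 1.25 V / 2^14 ≈ 76.29 µV.
Position in LSBs: (0.23676429 − (-0.625)) × 16384/1.25 = 11295.3169; rounding gives k = 11295.
Reconstructed level: -0.625 + 11295 × 1.25/16384 V = 0.23674011230 V.
Error = V_in − V_code = 0.23676429 − (0.23674011230) = +24.2 µV.

+24.2 µV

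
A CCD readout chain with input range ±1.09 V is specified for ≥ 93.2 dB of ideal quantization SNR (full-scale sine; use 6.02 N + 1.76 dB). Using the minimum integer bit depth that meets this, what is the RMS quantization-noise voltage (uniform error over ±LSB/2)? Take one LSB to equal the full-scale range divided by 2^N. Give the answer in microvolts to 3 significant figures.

Range = 1.09 − (-1.09) = 2.18 V.
Solving 6.02 N ≥ 93.2 − 1.76: N ≥ 15.189. Round up → N = 16.
One LSB is 2.18 V / 65536 = 33.264 µV.
σ_q = LSB/√12 = 33.264 µV/3.4641 = 9.60 µV.

9.60 µV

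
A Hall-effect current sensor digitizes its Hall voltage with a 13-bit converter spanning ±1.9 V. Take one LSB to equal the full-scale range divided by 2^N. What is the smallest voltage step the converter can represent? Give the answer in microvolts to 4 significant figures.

463.9 µV

Full-scale range = 1.9 V − (-1.9 V) = 3.8 V.
Number of codes = 2^13 = 8192.
Step size = 3.8/8192 V = 463.9 µV.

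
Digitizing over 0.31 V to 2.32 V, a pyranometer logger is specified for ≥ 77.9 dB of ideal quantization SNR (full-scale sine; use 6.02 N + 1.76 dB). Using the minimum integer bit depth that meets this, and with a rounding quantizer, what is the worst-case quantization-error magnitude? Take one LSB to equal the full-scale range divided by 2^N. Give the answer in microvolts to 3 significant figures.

123 µV

Range = 2.32 − (0.31) = 2.01 V.
N ≥ (77.9 − 1.76)/6.02 = 12.648 → N_min = 13.
LSB = 2.01 V / 2^13 = 245.36 µV.
Half an LSB is 123 µV.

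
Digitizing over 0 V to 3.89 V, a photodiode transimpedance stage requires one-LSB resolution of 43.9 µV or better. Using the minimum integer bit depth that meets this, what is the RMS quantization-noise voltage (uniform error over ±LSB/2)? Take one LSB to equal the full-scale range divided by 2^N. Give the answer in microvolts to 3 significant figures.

8.57 µV

V_FS = 3.89 V.
Levels needed ≥ 3.89/43.9 µV = 88610. 2^17 = 131072 suffices, so N_min = 17.
One LSB is 3.89 V / 131072 = 29.678 µV.
V_rms = LSB/√12 = 8.57 µV.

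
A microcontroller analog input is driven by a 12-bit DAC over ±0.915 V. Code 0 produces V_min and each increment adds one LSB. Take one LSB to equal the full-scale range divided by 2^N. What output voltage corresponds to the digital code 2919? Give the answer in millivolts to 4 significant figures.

389.1 mV

Span: 0.915 V − (-0.915 V) = 1.83 V. LSB = 1.83 V / 2^12.
V_out = V_min + code × LSB = -0.915 V + 2919 × 1.83 V / 4096
      = -0.915 V + 1.30414 V = 0.389143 V.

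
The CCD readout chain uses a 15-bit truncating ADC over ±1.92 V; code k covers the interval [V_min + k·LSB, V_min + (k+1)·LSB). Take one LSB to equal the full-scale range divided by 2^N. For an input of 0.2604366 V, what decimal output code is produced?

18606

Full-scale range = 1.92 V − (-1.92 V) = 3.84 V. LSB = 3.84 V / 2^15 ≈ 117.2 µV.
V_in − V_min = 0.2604366 − (-1.92) = 2.1804366 V.
Divide by LSB: 2.1804366 × 32768/3.84 = 18606.3923.
Truncating gives code 18606.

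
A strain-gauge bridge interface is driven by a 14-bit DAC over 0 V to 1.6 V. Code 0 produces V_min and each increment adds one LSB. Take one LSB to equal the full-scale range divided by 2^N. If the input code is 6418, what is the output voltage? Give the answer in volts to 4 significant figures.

0.6268 V

V_FS = 1.6 V. LSB = 1.6 V / 2^14.
V_out = 0 + 6418 × (1.6/16384) V
      = 0 + 0.626758 = 0.626758 V.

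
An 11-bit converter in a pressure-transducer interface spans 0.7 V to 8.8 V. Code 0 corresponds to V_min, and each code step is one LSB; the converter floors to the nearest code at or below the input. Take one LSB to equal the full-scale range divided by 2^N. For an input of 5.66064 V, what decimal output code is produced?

1254

Span: 8.8 V − (0.7 V) = 8.1 V. LSB = 8.1 V / 2^11 ≈ 3.955 mV.
code = ⌊(V_in − V_min)/LSB⌋ = ⌊(V_in − V_min) × 2^11 / range⌋
     = ⌊(5.66064 − (0.7)) × 2048 / 8.1⌋ = ⌊4.96064 × 2048/8.1⌋
     = ⌊1254.246⌋ = 1254.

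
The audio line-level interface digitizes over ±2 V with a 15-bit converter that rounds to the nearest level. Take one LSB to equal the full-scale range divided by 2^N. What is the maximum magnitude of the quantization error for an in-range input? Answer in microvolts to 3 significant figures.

Full-scale range = 2 V − (-2 V) = 4 V.
One LSB is 4 V / 32768 = 122.07 µV.
|e|_max = LSB/2 = 61.0 µV.

61.0 µV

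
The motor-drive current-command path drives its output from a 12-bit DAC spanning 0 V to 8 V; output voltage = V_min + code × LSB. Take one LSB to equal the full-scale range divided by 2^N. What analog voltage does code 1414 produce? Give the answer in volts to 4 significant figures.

V_FS = 8 V. LSB = 8 V / 2^12.
V_out = 0 + 1414 × (8/4096) V
      = 0 V + 2.76172 V = 2.76172 V.

2.762 V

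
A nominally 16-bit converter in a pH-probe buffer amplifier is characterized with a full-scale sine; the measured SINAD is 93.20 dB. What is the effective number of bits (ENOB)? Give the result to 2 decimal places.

15.19 bits

ENOB = (93.20 − 1.76)/6.02 = 15.1894 bits.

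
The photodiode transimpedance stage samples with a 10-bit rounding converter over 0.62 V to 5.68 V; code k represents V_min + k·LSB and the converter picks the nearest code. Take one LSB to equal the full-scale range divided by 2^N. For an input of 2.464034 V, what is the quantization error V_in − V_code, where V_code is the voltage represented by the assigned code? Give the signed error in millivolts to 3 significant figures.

+0.889 mV

Range = 5.68 − (0.62) = 5.06 V. LSB = 5.06 V / 2^10 ≈ 4.941 mV.
(V_in − V_min)/LSB = (2.464034 − (0.62)) × 1024/5.06 = 373.1800 → nearest code k = 373.
V_code = 0.62 + (373/1024) × 5.06 = 2.463144531 V.
Error = V_in − V_code = 2.464034 − (2.463144531) = +0.889 mV.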